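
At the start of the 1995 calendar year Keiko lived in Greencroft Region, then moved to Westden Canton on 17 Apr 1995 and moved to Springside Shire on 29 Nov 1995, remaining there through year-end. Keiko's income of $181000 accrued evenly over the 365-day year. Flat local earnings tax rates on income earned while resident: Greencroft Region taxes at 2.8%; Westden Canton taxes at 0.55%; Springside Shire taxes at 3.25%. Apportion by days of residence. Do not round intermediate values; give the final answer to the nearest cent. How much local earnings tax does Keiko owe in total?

Greencroft Region, 1 Jan – 16 Apr 1995: 106 days → $181000 × 2.8% × 106/365 = $1471.8027
Westden Canton, 17 Apr – 28 Nov 1995: 226 days → $181000 × 0.55% × 226/365 = $616.3918
Springside Shire, 29 Nov – 31 Dec 1995: 33 days → $181000 × 3.25% × 33/365 = $531.8425
Total = $2620.0370

$2620.04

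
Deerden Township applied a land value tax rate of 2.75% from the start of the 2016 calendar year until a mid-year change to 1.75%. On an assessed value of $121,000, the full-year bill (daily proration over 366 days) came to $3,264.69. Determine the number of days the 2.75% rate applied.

Let d = days at the first rate; then 366 − d days at the second rate.
$121,000 × [2.75%·d + 1.75%·(366−d)] / 366 = $3,264.69
Solving gives d = 347, so the new rate took effect on 13 December 2016.

347 days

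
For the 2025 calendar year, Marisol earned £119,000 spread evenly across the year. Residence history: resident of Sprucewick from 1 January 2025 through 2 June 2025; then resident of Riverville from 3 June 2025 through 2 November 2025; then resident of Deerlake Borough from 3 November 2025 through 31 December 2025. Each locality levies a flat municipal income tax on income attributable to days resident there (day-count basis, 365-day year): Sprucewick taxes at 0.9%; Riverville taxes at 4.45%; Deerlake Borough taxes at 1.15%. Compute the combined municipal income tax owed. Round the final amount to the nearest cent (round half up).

£2,889.91

Sprucewick, 1 January – 2 June 2025: 153 days → £119,000 × 0.9% × 153/365 = £448.9397
Riverville, 3 June – 2 November 2025: 153 days → £119,000 × 4.45% × 153/365 = £2,219.7575
Deerlake Borough, 3 November – 31 December 2025: 59 days → £119,000 × 1.15% × 59/365 = £221.2096
Total = £2,889.9068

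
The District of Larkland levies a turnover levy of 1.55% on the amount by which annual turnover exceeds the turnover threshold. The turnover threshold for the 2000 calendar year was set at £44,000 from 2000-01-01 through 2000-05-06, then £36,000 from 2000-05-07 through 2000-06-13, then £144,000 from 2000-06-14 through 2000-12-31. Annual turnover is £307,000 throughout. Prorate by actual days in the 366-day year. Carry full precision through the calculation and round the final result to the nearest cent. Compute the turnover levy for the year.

2000-01-01 to 2000-05-06: 127 days, exemption £44,000 → (£307,000 − £44,000) × 1.55% × 127/366 = £1,414.5232
2000-05-07 to 2000-06-13: 38 days, exemption £36,000 → (£307,000 − £36,000) × 1.55% × 38/366 = £436.1175
2000-06-14 to 2000-12-31: 201 days, exemption £144,000 → (£307,000 − £144,000) × 1.55% × 201/366 = £1,387.5041
Total = £3,238.1448

£3,238.14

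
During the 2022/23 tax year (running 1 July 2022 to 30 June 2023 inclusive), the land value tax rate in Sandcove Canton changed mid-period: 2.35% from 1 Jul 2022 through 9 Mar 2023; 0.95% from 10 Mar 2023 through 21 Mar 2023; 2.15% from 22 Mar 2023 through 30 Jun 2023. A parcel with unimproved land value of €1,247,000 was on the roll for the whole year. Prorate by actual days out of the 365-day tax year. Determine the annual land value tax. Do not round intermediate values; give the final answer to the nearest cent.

€28,040.42

1 Jul 2022 – 9 Mar 2023: 252 days at 2.35% → €1,247,000 × 2.35% × 252/365 = €20,232.1479
10 Mar – 21 Mar 2023: 12 days at 0.95% → €1,247,000 × 0.95% × 12/365 = €389.4740
22 Mar – 30 Jun 2023: 101 days at 2.15% → €1,247,000 × 2.15% × 101/365 = €7,418.7959
Total = €28,040.4178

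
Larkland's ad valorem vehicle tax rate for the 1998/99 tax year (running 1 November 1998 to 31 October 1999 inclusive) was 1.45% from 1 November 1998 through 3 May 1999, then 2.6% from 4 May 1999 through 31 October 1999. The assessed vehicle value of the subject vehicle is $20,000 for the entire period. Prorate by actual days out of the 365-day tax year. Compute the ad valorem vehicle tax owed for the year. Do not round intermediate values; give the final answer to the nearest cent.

$404.05

1 November 1998 – 3 May 1999: 184 days at 1.45% → $20,000 × 1.45% × 184/365 = $146.1918
4 May – 31 October 1999: 181 days at 2.6% → $20,000 × 2.6% × 181/365 = $257.8630
Total = $404.0548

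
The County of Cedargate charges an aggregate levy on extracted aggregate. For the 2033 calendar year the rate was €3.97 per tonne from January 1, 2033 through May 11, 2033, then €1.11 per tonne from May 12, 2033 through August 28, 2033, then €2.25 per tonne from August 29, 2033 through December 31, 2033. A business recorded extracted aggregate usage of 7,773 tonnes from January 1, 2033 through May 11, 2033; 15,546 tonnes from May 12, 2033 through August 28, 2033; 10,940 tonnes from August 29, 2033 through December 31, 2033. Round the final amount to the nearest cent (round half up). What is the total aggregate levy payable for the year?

January 1 – May 11, 2033: 7,773 tonnes at €3.97/tonne → €30,858.81
May 12 – August 28, 2033: 15,546 tonnes at €1.11/tonne → €17,256.06
August 29 – December 31, 2033: 10,940 tonnes at €2.25/tonne → €24,615.00

€72,729.87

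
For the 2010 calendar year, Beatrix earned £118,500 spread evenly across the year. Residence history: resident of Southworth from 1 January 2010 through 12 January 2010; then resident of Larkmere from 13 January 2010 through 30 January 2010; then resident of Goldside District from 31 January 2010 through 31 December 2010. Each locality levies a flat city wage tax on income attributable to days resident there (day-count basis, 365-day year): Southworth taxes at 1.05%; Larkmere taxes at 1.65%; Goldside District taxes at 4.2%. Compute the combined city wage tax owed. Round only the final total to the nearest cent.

£4,705.26

Southworth, 1 January – 12 January 2010: 12 days → £118,500 × 1.05% × 12/365 = £40.9068
Larkmere, 13 January – 30 January 2010: 18 days → £118,500 × 1.65% × 18/365 = £96.4233
Goldside District, 31 January – 31 December 2010: 335 days → £118,500 × 4.2% × 335/365 = £4,567.9315
Total = £4,705.2616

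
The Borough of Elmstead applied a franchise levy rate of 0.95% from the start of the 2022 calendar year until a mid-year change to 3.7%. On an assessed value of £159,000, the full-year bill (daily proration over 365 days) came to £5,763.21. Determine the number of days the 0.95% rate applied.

Let d = days at the first rate; then 365 − d days at the second rate.
£159,000 × [0.95%·d + 3.7%·(365−d)] / 365 = £5,763.21
Solving gives d = 10, so the new rate took effect on 11 January 2022.

10 days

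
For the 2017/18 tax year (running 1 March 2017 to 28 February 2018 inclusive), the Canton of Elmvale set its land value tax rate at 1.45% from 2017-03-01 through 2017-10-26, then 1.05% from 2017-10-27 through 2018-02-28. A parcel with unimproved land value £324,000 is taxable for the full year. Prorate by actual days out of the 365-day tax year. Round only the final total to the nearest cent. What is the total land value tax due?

2017-03-01 to 2017-10-26: 240 days at 1.45% → £324,000 × 1.45% × 240/365 = £3,089.0959
2017-10-27 to 2018-02-28: 125 days at 1.05% → £324,000 × 1.05% × 125/365 = £1,165.0685
Total = £4,254.1644

£4,254.16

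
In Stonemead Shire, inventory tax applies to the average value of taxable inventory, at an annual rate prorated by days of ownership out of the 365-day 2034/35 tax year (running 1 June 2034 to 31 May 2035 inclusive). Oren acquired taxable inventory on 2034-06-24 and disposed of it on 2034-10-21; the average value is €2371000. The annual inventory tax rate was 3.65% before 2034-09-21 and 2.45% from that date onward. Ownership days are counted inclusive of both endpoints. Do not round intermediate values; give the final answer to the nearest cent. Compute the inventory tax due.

€26035.53

2034-06-24 to 2034-09-20: 89 days at 3.65% → €2371000 × 3.65% × 89/365 = €21101.9000
2034-09-21 to 2034-10-21: 31 days at 2.45% → €2371000 × 2.45% × 31/365 = €4933.6288
Total = €26035.5288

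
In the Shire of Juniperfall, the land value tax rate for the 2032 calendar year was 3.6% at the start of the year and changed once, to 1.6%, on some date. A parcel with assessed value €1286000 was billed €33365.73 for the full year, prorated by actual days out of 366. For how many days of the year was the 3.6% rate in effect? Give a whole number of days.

Let d = days at the first rate; then 366 − d days at the second rate.
€1286000 × [3.6%·d + 1.6%·(366−d)] / 366 = €33365.73
Solving gives d = 182, so the new rate took effect on 1 Jul 2032.

182 days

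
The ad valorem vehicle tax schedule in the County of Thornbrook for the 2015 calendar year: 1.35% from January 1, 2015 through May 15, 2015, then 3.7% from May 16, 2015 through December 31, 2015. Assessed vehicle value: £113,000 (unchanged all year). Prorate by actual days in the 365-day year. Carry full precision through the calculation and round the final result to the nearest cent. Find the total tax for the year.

£3,198.83

January 1 – May 15, 2015: 135 days at 1.35% → £113,000 × 1.35% × 135/365 = £564.2260
May 16 – December 31, 2015: 230 days at 3.7% → £113,000 × 3.7% × 230/365 = £2,634.6027
Total = £3,198.8288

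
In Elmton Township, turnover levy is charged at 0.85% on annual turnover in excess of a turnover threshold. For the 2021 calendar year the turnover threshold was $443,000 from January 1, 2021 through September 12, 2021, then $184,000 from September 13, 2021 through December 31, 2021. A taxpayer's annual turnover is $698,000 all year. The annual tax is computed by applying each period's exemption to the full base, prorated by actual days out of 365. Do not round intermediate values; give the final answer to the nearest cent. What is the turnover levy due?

January 1 – September 12, 2021: 255 days, exemption $443,000 → ($698,000 − $443,000) × 0.85% × 255/365 = $1,514.2808
September 13 – December 31, 2021: 110 days, exemption $184,000 → ($698,000 − $184,000) × 0.85% × 110/365 = $1,316.6849
Total = $2,830.9658

$2,830.97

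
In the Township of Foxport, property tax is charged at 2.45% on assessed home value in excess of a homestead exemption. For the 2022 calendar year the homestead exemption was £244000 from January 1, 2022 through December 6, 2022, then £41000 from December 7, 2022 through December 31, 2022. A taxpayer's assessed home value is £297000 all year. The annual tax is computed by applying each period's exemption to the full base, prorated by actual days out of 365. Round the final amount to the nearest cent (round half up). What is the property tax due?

January 1 – December 6, 2022: 340 days, exemption £244000 → (£297000 − £244000) × 2.45% × 340/365 = £1209.5616
December 7 – December 31, 2022: 25 days, exemption £41000 → (£297000 − £41000) × 2.45% × 25/365 = £429.5890
Total = £1639.1507

£1639.15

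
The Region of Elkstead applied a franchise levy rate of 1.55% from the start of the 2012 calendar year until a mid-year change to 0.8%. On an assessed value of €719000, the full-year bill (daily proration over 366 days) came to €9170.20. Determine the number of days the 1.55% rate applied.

Let d = days at the first rate; then 366 − d days at the second rate.
€719000 × [1.55%·d + 0.8%·(366−d)] / 366 = €9170.20
Solving gives d = 232, so the new rate took effect on August 20, 2012.

232 days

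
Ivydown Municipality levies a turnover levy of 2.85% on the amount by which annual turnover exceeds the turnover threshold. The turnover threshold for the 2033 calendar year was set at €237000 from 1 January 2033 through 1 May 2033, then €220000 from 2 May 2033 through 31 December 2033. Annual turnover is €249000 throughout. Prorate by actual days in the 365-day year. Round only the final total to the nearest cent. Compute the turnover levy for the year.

€665.88

1 January – 1 May 2033: 121 days, exemption €237000 → (€249000 − €237000) × 2.85% × 121/365 = €113.3753
2 May – 31 December 2033: 244 days, exemption €220000 → (€249000 − €220000) × 2.85% × 244/365 = €552.5096
Total = €665.8849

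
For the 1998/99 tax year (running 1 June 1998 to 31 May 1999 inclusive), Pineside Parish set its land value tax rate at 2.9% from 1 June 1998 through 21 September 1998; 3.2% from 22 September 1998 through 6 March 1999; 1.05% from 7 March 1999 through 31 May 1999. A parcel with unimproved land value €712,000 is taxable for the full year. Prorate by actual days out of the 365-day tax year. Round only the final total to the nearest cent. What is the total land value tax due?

€18,515.90

1 June – 21 September 1998: 113 days at 2.9% → €712,000 × 2.9% × 113/365 = €6,392.3945
22 September 1998 – 6 March 1999: 166 days at 3.2% → €712,000 × 3.2% × 166/365 = €10,362.0384
7 March – 31 May 1999: 86 days at 1.05% → €712,000 × 1.05% × 86/365 = €1,761.4685
Total = €18,515.9014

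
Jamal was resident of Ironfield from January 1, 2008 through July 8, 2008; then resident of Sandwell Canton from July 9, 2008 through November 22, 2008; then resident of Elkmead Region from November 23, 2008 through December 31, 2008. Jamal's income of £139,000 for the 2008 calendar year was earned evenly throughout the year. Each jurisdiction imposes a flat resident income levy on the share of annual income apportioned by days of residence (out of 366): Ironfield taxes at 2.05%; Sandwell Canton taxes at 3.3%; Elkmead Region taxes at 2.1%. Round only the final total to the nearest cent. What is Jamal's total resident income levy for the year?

£3,507.28

Ironfield, January 1 – July 8, 2008: 190 days → £139,000 × 2.05% × 190/366 = £1,479.2486
Sandwell Canton, July 9 – November 22, 2008: 137 days → £139,000 × 3.3% × 137/366 = £1,716.9918
Elkmead Region, November 23 – December 31, 2008: 39 days → £139,000 × 2.1% × 39/366 = £311.0410
Total = £3,507.2814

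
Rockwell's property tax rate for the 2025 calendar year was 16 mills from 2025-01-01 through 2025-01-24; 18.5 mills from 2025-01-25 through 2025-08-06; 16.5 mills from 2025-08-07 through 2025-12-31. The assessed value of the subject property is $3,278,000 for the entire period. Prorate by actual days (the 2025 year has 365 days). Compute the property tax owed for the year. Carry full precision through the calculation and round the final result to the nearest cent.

2025-01-01 to 2025-01-24: 24 days at 16 mills → $3,278,000 × 1.6% × 24/365 = $3,448.6356
2025-01-25 to 2025-08-06: 194 days at 18.5 mills → $3,278,000 × 1.85% × 194/365 = $32,232.1699
2025-08-07 to 2025-12-31: 147 days at 16.5 mills → $3,278,000 × 1.65% × 147/365 = $21,782.9836
Total = $57,463.7890

$57,463.79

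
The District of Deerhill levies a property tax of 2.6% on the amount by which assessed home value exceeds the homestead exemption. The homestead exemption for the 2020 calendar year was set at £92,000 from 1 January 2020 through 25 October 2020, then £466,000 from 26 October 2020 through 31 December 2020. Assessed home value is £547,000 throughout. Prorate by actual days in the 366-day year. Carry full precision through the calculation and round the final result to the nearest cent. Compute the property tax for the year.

£10,049.92

1 January – 25 October 2020: 299 days, exemption £92,000 → (£547,000 − £92,000) × 2.6% × 299/366 = £9,664.3989
26 October – 31 December 2020: 67 days, exemption £466,000 → (£547,000 − £466,000) × 2.6% × 67/366 = £385.5246
Total = £10,049.9235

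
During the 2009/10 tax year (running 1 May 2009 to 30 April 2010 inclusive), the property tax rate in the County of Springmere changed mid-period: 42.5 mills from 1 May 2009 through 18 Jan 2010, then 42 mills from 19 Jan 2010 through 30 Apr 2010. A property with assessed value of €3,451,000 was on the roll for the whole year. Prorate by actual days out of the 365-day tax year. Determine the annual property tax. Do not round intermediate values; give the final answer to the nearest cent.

€146,185.31

1 May 2009 – 18 Jan 2010: 263 days at 42.5 mills → €3,451,000 × 4.25% × 263/365 = €105,680.9658
19 Jan – 30 Apr 2010: 102 days at 42 mills → €3,451,000 × 4.2% × 102/365 = €40,504.3397
Total = €146,185.3055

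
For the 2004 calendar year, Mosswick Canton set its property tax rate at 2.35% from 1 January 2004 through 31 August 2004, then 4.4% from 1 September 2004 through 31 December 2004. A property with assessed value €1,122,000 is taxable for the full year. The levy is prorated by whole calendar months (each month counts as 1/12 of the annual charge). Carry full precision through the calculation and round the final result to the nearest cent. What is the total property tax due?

1 January – 31 August 2004: 8 months at 2.35% → €1,122,000 × 2.35% × 8/12 = €17,578.0000
1 September – 31 December 2004: 4 months at 4.4% → €1,122,000 × 4.4% × 4/12 = €16,456.0000
Total = €34,034.0000

€34,034.00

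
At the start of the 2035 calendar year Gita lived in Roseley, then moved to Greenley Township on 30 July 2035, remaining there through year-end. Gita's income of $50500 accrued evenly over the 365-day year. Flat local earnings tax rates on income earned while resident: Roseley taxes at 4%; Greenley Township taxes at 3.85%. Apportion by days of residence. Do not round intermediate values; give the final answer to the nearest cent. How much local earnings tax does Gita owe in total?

$1987.83

Roseley, 1 January – 29 July 2035: 210 days → $50500 × 4% × 210/365 = $1162.1918
Greenley Township, 30 July – 31 December 2035: 155 days → $50500 × 3.85% × 155/365 = $825.6404
Total = $1987.8322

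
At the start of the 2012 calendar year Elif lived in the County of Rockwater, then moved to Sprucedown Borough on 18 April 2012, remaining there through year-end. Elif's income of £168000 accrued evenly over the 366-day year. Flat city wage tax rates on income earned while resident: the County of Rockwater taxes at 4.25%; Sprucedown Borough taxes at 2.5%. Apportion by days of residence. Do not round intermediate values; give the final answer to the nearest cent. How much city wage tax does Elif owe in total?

The County of Rockwater, 1 January – 17 April 2012: 108 days → £168000 × 4.25% × 108/366 = £2106.8852
Sprucedown Borough, 18 April – 31 December 2012: 258 days → £168000 × 2.5% × 258/366 = £2960.6557
Total = £5067.5410

£5067.54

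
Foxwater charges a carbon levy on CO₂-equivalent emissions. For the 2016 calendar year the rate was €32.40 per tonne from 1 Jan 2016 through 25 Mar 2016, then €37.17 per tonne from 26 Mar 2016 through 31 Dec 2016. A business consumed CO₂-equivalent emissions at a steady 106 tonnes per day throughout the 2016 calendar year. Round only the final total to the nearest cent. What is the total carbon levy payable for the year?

€1,399,069.62

1 Jan – 25 Mar 2016: 85 days × 106 tonnes/day = 9,010 tonnes at €32.40/tonne → €291,924.00
26 Mar – 31 Dec 2016: 281 days × 106 tonnes/day = 29,786 tonnes at €37.17/tonne → €1,107,145.62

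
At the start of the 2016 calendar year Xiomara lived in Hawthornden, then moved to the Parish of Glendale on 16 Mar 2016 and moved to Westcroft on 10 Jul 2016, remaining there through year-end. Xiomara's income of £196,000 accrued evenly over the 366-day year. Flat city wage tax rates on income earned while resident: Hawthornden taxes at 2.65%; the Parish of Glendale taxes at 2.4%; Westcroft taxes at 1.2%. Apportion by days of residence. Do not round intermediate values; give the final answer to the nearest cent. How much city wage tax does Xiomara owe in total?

Hawthornden, 1 Jan – 15 Mar 2016: 75 days → £196,000 × 2.65% × 75/366 = £1,064.3443
The Parish of Glendale, 16 Mar – 9 Jul 2016: 116 days → £196,000 × 2.4% × 116/366 = £1,490.8852
Westcroft, 10 Jul – 31 Dec 2016: 175 days → £196,000 × 1.2% × 175/366 = £1,124.5902
Total = £3,679.8197

£3,679.82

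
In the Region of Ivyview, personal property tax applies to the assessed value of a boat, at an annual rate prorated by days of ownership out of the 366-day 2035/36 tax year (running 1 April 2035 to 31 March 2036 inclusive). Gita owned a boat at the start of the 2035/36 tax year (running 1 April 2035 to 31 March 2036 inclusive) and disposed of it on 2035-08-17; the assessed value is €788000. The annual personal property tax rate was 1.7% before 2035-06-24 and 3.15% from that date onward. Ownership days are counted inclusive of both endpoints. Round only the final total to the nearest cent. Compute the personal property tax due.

€6804.57

2035-04-01 to 2035-06-23: 84 days at 1.7% → €788000 × 1.7% × 84/366 = €3074.4918
2035-06-24 to 2035-08-17: 55 days at 3.15% → €788000 × 3.15% × 55/366 = €3730.0820
Total = €6804.5738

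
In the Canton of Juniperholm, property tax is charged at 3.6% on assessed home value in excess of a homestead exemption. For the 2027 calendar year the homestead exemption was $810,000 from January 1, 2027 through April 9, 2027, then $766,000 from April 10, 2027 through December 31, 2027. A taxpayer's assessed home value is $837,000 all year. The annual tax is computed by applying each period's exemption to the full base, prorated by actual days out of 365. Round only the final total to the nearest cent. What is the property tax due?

January 1 – April 9, 2027: 99 days, exemption $810,000 → ($837,000 − $810,000) × 3.6% × 99/365 = $263.6384
April 10 – December 31, 2027: 266 days, exemption $766,000 → ($837,000 − $766,000) × 3.6% × 266/365 = $1,862.7288
Total = $2,126.3671

$2,126.37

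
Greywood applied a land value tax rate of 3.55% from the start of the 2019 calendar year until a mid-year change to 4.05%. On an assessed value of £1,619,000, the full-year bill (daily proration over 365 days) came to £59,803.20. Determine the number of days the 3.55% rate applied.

Let d = days at the first rate; then 365 − d days at the second rate.
£1,619,000 × [3.55%·d + 4.05%·(365−d)] / 365 = £59,803.20
Solving gives d = 260, so the new rate took effect on 18 September 2019.

260 days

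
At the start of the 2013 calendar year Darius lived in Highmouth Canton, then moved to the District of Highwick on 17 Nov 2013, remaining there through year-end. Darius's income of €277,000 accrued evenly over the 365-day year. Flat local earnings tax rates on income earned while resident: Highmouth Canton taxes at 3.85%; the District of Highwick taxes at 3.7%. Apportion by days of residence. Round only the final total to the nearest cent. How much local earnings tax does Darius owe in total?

Highmouth Canton, 1 Jan – 16 Nov 2013: 320 days → €277,000 × 3.85% × 320/365 = €9,349.6986
The District of Highwick, 17 Nov – 31 Dec 2013: 45 days → €277,000 × 3.7% × 45/365 = €1,263.5753
Total = €10,613.2740

€10,613.27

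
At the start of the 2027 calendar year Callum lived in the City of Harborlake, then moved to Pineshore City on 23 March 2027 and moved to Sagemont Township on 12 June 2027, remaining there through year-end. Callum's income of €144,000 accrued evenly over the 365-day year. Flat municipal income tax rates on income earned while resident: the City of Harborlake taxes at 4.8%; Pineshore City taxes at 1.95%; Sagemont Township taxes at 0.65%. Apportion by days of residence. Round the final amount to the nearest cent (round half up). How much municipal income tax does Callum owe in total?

€2,677.61

The City of Harborlake, 1 January – 22 March 2027: 81 days → €144,000 × 4.8% × 81/365 = €1,533.8959
Pineshore City, 23 March – 11 June 2027: 81 days → €144,000 × 1.95% × 81/365 = €623.1452
Sagemont Township, 12 June – 31 December 2027: 203 days → €144,000 × 0.65% × 203/365 = €520.5699
Total = €2,677.6110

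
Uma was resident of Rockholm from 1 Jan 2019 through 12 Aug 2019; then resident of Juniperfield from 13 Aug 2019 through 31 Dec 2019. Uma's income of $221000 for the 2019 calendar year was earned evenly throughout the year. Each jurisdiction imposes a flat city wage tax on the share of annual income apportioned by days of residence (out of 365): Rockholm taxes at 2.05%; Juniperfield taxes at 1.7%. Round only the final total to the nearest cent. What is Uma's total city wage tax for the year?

$4231.70

Rockholm, 1 Jan – 12 Aug 2019: 224 days → $221000 × 2.05% × 224/365 = $2780.3616
Juniperfield, 13 Aug – 31 Dec 2019: 141 days → $221000 × 1.7% × 141/365 = $1451.3342
Total = $4231.6959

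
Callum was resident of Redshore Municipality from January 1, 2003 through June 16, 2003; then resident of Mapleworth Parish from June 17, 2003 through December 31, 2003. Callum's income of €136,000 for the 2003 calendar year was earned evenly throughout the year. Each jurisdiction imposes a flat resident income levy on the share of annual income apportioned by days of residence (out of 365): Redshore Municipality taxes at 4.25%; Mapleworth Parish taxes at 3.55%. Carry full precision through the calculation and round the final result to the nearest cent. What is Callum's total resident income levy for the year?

Redshore Municipality, January 1 – June 16, 2003: 167 days → €136,000 × 4.25% × 167/365 = €2,644.5479
Mapleworth Parish, June 17 – December 31, 2003: 198 days → €136,000 × 3.55% × 198/365 = €2,619.0247
Total = €5,263.5726

€5,263.57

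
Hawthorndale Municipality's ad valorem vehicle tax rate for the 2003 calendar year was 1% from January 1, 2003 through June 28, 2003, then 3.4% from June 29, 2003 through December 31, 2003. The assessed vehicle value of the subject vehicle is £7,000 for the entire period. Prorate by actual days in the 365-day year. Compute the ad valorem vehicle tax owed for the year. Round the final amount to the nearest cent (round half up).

January 1 – June 28, 2003: 179 days at 1% → £7,000 × 1% × 179/365 = £34.3288
June 29 – December 31, 2003: 186 days at 3.4% → £7,000 × 3.4% × 186/365 = £121.2822
Total = £155.6110

£155.61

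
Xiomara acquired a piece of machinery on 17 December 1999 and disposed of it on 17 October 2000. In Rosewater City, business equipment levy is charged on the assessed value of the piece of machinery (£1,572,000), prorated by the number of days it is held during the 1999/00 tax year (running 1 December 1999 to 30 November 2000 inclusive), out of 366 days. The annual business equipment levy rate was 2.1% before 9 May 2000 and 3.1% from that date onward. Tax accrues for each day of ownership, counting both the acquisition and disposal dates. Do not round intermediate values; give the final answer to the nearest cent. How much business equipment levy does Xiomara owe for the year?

17 December 1999 – 8 May 2000: 144 days at 2.1% → £1,572,000 × 2.1% × 144/366 = £12,988.3279
9 May – 17 October 2000: 162 days at 3.1% → £1,572,000 × 3.1% × 162/366 = £21,569.9016
Total = £34,558.2295

£34,558.23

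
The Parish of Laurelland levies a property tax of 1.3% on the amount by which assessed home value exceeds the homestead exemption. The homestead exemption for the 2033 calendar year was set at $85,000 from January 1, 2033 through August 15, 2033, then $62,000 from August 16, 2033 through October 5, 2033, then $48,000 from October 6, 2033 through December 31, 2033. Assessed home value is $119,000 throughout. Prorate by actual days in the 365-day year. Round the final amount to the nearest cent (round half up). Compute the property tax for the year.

$598.43

January 1 – August 15, 2033: 227 days, exemption $85,000 → ($119,000 − $85,000) × 1.3% × 227/365 = $274.8877
August 16 – October 5, 2033: 51 days, exemption $62,000 → ($119,000 − $62,000) × 1.3% × 51/365 = $103.5370
October 6 – December 31, 2033: 87 days, exemption $48,000 → ($119,000 − $48,000) × 1.3% × 87/365 = $220.0027
Total = $598.4274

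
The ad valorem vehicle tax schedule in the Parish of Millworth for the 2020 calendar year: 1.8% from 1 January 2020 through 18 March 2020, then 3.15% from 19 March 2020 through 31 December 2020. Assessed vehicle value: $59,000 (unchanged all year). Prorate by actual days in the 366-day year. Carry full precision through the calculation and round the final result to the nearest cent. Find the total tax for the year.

1 January – 18 March 2020: 78 days at 1.8% → $59,000 × 1.8% × 78/366 = $226.3279
19 March – 31 December 2020: 288 days at 3.15% → $59,000 × 3.15% × 288/366 = $1,462.4262
Total = $1,688.7541

$1,688.75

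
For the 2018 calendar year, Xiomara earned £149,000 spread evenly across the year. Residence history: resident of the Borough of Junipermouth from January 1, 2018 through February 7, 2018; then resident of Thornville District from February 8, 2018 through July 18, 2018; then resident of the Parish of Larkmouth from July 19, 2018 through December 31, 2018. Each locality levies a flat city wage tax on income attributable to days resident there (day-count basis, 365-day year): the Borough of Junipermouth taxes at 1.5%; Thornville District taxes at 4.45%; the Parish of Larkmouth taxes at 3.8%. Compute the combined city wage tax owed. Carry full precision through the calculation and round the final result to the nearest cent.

The Borough of Junipermouth, January 1 – February 7, 2018: 38 days → £149,000 × 1.5% × 38/365 = £232.6849
Thornville District, February 8 – July 18, 2018: 161 days → £149,000 × 4.45% × 161/365 = £2,924.6863
The Parish of Larkmouth, July 19 – December 31, 2018: 166 days → £149,000 × 3.8% × 166/365 = £2,575.0466
Total = £5,732.4178

£5,732.42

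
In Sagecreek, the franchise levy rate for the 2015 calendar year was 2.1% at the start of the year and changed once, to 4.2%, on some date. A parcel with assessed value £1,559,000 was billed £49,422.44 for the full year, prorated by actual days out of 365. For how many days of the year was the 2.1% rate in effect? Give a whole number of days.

179 days

Let d = days at the first rate; then 365 − d days at the second rate.
£1,559,000 × [2.1%·d + 4.2%·(365−d)] / 365 = £49,422.44
Solving gives d = 179, so the new rate took effect on 29 Jun 2015.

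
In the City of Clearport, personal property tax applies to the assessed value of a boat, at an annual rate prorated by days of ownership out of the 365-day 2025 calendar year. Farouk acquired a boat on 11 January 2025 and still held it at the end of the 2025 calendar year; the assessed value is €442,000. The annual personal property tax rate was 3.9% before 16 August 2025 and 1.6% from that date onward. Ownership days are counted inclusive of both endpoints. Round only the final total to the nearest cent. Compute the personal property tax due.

11 January – 15 August 2025: 217 days at 3.9% → €442,000 × 3.9% × 217/365 = €10,248.3452
16 August – 31 December 2025: 138 days at 1.6% → €442,000 × 1.6% × 138/365 = €2,673.7973
Total = €12,922.1425

€12,922.14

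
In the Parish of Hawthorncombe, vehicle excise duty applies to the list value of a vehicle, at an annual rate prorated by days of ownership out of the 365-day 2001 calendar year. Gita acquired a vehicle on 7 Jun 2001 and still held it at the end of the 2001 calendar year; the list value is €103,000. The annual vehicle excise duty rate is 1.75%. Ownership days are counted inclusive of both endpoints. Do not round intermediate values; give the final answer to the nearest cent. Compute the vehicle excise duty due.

€1,027.18

Days held (7 Jun – 31 Dec 2001): 208 out of 365
Tax = €103,000 × 1.75% × 208/365 = €1,027.1781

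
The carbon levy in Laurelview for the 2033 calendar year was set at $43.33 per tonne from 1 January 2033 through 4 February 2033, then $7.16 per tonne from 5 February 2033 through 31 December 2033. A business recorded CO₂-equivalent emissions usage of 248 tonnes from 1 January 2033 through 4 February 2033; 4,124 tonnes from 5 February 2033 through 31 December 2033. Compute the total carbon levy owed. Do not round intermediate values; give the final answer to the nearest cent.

$40,273.68

1 January – 4 February 2033: 248 tonnes at $43.33/tonne → $10,745.84
5 February – 31 December 2033: 4,124 tonnes at $7.16/tonne → $29,527.84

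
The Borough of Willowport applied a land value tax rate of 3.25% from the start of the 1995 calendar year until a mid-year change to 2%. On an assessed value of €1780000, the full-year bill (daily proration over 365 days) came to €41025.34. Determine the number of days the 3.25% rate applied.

89 days

Let d = days at the first rate; then 365 − d days at the second rate.
€1780000 × [3.25%·d + 2%·(365−d)] / 365 = €41025.34
Solving gives d = 89, so the new rate took effect on 31 Mar 1995.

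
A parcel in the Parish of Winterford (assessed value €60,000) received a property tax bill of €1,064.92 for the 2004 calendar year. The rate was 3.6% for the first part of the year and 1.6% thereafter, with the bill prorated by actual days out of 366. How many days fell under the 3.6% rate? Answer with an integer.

Let d = days at the first rate; then 366 − d days at the second rate.
€60,000 × [3.6%·d + 1.6%·(366−d)] / 366 = €1,064.92
Solving gives d = 32, so the new rate took effect on 2 February 2004.

32 days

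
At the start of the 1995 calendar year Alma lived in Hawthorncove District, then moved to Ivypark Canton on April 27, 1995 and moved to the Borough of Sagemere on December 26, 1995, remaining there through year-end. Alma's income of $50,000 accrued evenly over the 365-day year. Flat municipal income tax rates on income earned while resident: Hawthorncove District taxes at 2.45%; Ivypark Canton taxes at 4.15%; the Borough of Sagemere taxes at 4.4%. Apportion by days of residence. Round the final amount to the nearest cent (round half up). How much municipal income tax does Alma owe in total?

$1,806.92

Hawthorncove District, January 1 – April 26, 1995: 116 days → $50,000 × 2.45% × 116/365 = $389.3151
Ivypark Canton, April 27 – December 25, 1995: 243 days → $50,000 × 4.15% × 243/365 = $1,381.4384
The Borough of Sagemere, December 26 – December 31, 1995: 6 days → $50,000 × 4.4% × 6/365 = $36.1644
Total = $1,806.9178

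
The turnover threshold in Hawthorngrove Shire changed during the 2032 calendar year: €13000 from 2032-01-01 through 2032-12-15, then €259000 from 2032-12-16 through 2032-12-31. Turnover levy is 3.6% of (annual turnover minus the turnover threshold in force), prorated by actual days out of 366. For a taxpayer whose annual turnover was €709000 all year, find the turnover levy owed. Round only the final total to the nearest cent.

€24668.85

2032-01-01 to 2032-12-15: 350 days, exemption €13000 → (€709000 − €13000) × 3.6% × 350/366 = €23960.6557
2032-12-16 to 2032-12-31: 16 days, exemption €259000 → (€709000 − €259000) × 3.6% × 16/366 = €708.1967
Total = €24668.8525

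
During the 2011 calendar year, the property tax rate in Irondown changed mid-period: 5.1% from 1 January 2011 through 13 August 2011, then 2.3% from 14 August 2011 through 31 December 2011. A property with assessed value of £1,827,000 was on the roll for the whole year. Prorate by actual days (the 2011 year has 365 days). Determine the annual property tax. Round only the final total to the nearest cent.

1 January – 13 August 2011: 225 days at 5.1% → £1,827,000 × 5.1% × 225/365 = £57,437.8767
14 August – 31 December 2011: 140 days at 2.3% → £1,827,000 × 2.3% × 140/365 = £16,117.6438
Total = £73,555.5205

£73,555.52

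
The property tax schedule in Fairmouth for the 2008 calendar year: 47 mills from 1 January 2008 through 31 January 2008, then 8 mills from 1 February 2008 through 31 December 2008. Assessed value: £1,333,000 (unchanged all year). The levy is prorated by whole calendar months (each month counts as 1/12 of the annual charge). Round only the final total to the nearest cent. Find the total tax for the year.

1 January – 31 January 2008: 1 month at 47 mills → £1,333,000 × 4.7% × 1/12 = £5,220.9167
1 February – 31 December 2008: 11 months at 8 mills → £1,333,000 × 0.8% × 11/12 = £9,775.3333
Total = £14,996.2500

£14,996.25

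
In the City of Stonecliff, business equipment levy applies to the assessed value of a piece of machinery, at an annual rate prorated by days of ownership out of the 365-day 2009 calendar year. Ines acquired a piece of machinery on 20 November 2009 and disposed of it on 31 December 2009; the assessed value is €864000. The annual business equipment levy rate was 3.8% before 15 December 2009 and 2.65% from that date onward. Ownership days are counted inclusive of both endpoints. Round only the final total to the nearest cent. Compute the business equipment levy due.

€3315.16

20 November – 14 December 2009: 25 days at 3.8% → €864000 × 3.8% × 25/365 = €2248.7671
15 December – 31 December 2009: 17 days at 2.65% → €864000 × 2.65% × 17/365 = €1066.3890
Total = €3315.1562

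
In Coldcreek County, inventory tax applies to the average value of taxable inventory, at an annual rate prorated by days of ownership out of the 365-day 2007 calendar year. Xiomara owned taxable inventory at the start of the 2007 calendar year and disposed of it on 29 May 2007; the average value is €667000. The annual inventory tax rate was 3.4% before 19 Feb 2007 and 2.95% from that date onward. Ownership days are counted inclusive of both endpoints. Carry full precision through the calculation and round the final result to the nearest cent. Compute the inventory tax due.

1 Jan – 18 Feb 2007: 49 days at 3.4% → €667000 × 3.4% × 49/365 = €3044.4438
19 Feb – 29 May 2007: 100 days at 2.95% → €667000 × 2.95% × 100/365 = €5390.8219
Total = €8435.2658

€8435.27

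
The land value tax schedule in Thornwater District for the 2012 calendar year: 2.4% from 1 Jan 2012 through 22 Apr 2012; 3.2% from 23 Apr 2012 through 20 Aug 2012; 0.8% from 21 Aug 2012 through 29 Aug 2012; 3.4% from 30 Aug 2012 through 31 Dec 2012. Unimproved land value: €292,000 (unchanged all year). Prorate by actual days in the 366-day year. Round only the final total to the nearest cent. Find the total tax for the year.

€8,648.31

1 Jan – 22 Apr 2012: 113 days at 2.4% → €292,000 × 2.4% × 113/366 = €2,163.6721
23 Apr – 20 Aug 2012: 120 days at 3.2% → €292,000 × 3.2% × 120/366 = €3,063.6066
21 Aug – 29 Aug 2012: 9 days at 0.8% → €292,000 × 0.8% × 9/366 = €57.4426
30 Aug – 31 Dec 2012: 124 days at 3.4% → €292,000 × 3.4% × 124/366 = €3,363.5847
Total = €8,648.3060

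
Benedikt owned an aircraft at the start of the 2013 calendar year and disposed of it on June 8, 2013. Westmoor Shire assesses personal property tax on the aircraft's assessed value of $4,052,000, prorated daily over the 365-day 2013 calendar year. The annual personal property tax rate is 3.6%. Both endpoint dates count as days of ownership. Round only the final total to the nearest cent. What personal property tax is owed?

$63,544.24

Days held (January 1 – June 8, 2013): 159 out of 365
Tax = $4,052,000 × 3.6% × 159/365 = $63,544.2411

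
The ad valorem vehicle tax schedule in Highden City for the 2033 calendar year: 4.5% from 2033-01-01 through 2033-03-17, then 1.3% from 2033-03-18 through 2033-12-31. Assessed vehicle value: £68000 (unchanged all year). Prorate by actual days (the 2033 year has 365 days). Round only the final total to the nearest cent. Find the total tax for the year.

2033-01-01 to 2033-03-17: 76 days at 4.5% → £68000 × 4.5% × 76/365 = £637.1507
2033-03-18 to 2033-12-31: 289 days at 1.3% → £68000 × 1.3% × 289/365 = £699.9342
Total = £1337.0849

£1337.08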